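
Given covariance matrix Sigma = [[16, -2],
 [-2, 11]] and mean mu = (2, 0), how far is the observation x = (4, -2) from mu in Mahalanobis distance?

Step 1 — centre the observation: (x - mu) = (2, -2).

Step 2 — invert Sigma. det(Sigma) = 16·11 - (-2)² = 172.
  Sigma^{-1} = (1/det) · [[d, -b], [-b, a]] = [[0.064, 0.0116],
 [0.0116, 0.093]].

Step 3 — form the quadratic (x - mu)^T · Sigma^{-1} · (x - mu):
  Sigma^{-1} · (x - mu) = (0.1047, -0.1628).
  (x - mu)^T · [Sigma^{-1} · (x - mu)] = (2)·(0.1047) + (-2)·(-0.1628) = 0.5349.

Step 4 — take square root: d = √(0.5349) ≈ 0.7314.

d(x, mu) = √(0.5349) ≈ 0.7314


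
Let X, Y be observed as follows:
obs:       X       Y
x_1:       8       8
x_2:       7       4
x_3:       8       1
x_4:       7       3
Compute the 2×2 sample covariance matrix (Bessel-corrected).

Step 1 — column means:
  mean(X) = (8 + 7 + 8 + 7) / 4 = 30/4 = 7.5
  mean(Y) = (8 + 4 + 1 + 3) / 4 = 16/4 = 4

Step 2 — sample covariance S[i,j] = (1/(n-1)) · Σ_k (x_{k,i} - mean_i) · (x_{k,j} - mean_j), with n-1 = 3.
  S[X,X] = ((0.5)·(0.5) + (-0.5)·(-0.5) + (0.5)·(0.5) + (-0.5)·(-0.5)) / 3 = 1/3 = 0.3333
  S[X,Y] = ((0.5)·(4) + (-0.5)·(0) + (0.5)·(-3) + (-0.5)·(-1)) / 3 = 1/3 = 0.3333
  S[Y,Y] = ((4)·(4) + (0)·(0) + (-3)·(-3) + (-1)·(-1)) / 3 = 26/3 = 8.6667

S is symmetric (S[j,i] = S[i,j]). Assembling:

S = [[0.3333, 0.3333],
 [0.3333, 8.6667]]


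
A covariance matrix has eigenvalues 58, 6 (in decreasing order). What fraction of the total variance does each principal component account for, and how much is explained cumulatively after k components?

Step 1 — total variance = trace(Sigma) = Σ λ_i = 58 + 6 = 64.

Step 2 — fraction explained by component i = λ_i / Σ λ:
  PC1: 58/64 = 0.9062
  PC2: 6/64 = 0.0938

Step 3 — cumulative fraction after k components = (λ_1 + ... + λ_k) / Σ λ:
  k = 1: 58/64 = 0.9062
  k = 2: (58 + 6)/64 = 64/64 = 1

Summary (fraction, with percent):

explained: PC1 0.9062 (90.62%), PC2 0.0938 (9.38%);  cumulative: 0.9062, 1


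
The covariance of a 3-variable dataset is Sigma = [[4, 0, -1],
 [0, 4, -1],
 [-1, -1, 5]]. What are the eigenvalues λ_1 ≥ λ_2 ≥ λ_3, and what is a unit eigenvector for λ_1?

Step 1 — characteristic polynomial p(λ) = det(λI - Sigma) = λ³ - tr·λ² + c_1·λ - det, where tr = trace, c_1 = sum of the principal 2×2 minors, det = det(Sigma):
  tr = 4 + 4 + 5 = 13,
  c_1 = (4·4 - (0)²) + (4·5 - (-1)²) + (4·5 - (-1)²) = 16 + 19 + 19 = 54,
  det = 4·(4·5 - (-1)²) - (0)·((0)·5 - (-1)·(-1)) + (-1)·((0)·(-1) - 4·(-1)) = 4·(19) - (0)·(-1) + (-1)·(4) = 72.
  So p(λ) = λ³ - 13λ² + 54λ - 72.
Step 2 — look for an integer root (rational root theorem: any rational root is an integer divisor of 72). Testing λ = 3:
  p(3) = 27 - 117 + 162 - 72 = 0  ✓
  Dividing out (λ - 3): p(λ) = (λ - 3)(λ² - 10λ + 24).
Step 3 — remaining eigenvalues from the quadratic λ² - 10λ + 24 = 0:
  Δ = 10² - 4·24 = 100 - 96 = 4,  λ = (10 ± √4)/2 = (10 ± 2)/2 = 6 or 4.
  Sorted: λ_1 = 6,  λ_2 = 4,  λ_3 = 3  (check: sum = 13 = tr ✓).

Step 4 — unit eigenvector for λ_1 = 6: v spans the null space of (Sigma - λ_1 I), whose rows are
  r_1 = (-2, 0, -1),  r_2 = (0, -2, -1),  r_3 = (-1, -1, -1).
  v is orthogonal to every row, so take v ∝ r_1 × r_2 = ((0)·(-1) - (-1)·(-2), (-1)·(0) - (-2)·(-1), (-2)·(-2) - (0)·(0)) = (-2, -2, 4).
  Rescale (divide by 2; multiply by -1 so the first nonzero entry is positive): u = (1, 1, -2).
  ||u|| = √((1)² + (1)² + (-2)²) = √(6) ≈ 2.4495,  v_1 = u/||u|| ≈ (0.4082, 0.4082, -0.8165) (||v_1|| = 1).

λ_1 = 6,  λ_2 = 4,  λ_3 = 3;  v_1 ≈ (0.4082, 0.4082, -0.8165)


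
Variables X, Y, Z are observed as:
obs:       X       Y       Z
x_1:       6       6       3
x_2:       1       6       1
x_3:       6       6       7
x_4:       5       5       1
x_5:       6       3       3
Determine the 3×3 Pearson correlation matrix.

Step 1 — column means:
  mean(X) = (6 + 1 + 6 + 5 + 6) / 5 = 24/5 = 4.8
  mean(Y) = (6 + 6 + 6 + 5 + 3) / 5 = 26/5 = 5.2
  mean(Z) = (3 + 1 + 7 + 1 + 3) / 5 = 15/5 = 3

Step 2 — sample variances and covariances s[i,j] = (1/(n-1)) · Σ_k (x_{k,i} - mean_i) · (x_{k,j} - mean_j), with n-1 = 4:
  s[X,X] = ((1.2)·(1.2) + (-3.8)·(-3.8) + (1.2)·(1.2) + (0.2)·(0.2) + (1.2)·(1.2)) / 4 = 18.8/4 = 4.7
  s[X,Y] = ((1.2)·(0.8) + (-3.8)·(0.8) + (1.2)·(0.8) + (0.2)·(-0.2) + (1.2)·(-2.2)) / 4 = -3.8/4 = -0.95
  s[X,Z] = ((1.2)·(0) + (-3.8)·(-2) + (1.2)·(4) + (0.2)·(-2) + (1.2)·(0)) / 4 = 12/4 = 3
  s[Y,Y] = ((0.8)·(0.8) + (0.8)·(0.8) + (0.8)·(0.8) + (-0.2)·(-0.2) + (-2.2)·(-2.2)) / 4 = 6.8/4 = 1.7
  s[Y,Z] = ((0.8)·(0) + (0.8)·(-2) + (0.8)·(4) + (-0.2)·(-2) + (-2.2)·(0)) / 4 = 2/4 = 0.5
  s[Z,Z] = ((0)·(0) + (-2)·(-2) + (4)·(4) + (-2)·(-2) + (0)·(0)) / 4 = 24/4 = 6
  Sample standard deviations s_i = √(s[i,i]):
  s(X) = √(4.7) = 2.1679
  s(Y) = √(1.7) = 1.3038
  s(Z) = √(6) = 2.4495

Step 3 — r_{ij} = s_{ij} / (s_i · s_j):
  r[X,X] = 1 (diagonal).
  r[X,Y] = -0.95 / (2.1679 · 1.3038) = -0.95 / 2.8267 = -0.3361
  r[X,Z] = 3 / (2.1679 · 2.4495) = 3 / 5.3104 = 0.5649
  r[Y,Y] = 1 (diagonal).
  r[Y,Z] = 0.5 / (1.3038 · 2.4495) = 0.5 / 3.1937 = 0.1566
  r[Z,Z] = 1 (diagonal).

R is symmetric with unit diagonal. Assembling:

R = [[1, -0.3361, 0.5649],
 [-0.3361, 1, 0.1566],
 [0.5649, 0.1566, 1]]


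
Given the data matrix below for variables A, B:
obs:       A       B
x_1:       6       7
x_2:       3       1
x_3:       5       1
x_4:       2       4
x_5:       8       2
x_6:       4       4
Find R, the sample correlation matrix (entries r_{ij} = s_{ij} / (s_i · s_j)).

Step 1 — column means:
  mean(A) = (6 + 3 + 5 + 2 + 8 + 4) / 6 = 28/6 = 4.6667
  mean(B) = (7 + 1 + 1 + 4 + 2 + 4) / 6 = 19/6 = 3.1667

Step 2 — sample variances and covariances s[i,j] = (1/(n-1)) · Σ_k (x_{k,i} - mean_i) · (x_{k,j} - mean_j), with n-1 = 5:
  s[A,A] = ((1.3333)·(1.3333) + (-1.6667)·(-1.6667) + (0.3333)·(0.3333) + (-2.6667)·(-2.6667) + (3.3333)·(3.3333) + (-0.6667)·(-0.6667)) / 5 = 23.3333/5 = 4.6667
  s[A,B] = ((1.3333)·(3.8333) + (-1.6667)·(-2.1667) + (0.3333)·(-2.1667) + (-2.6667)·(0.8333) + (3.3333)·(-1.1667) + (-0.6667)·(0.8333)) / 5 = 1.3333/5 = 0.2667
  s[B,B] = ((3.8333)·(3.8333) + (-2.1667)·(-2.1667) + (-2.1667)·(-2.1667) + (0.8333)·(0.8333) + (-1.1667)·(-1.1667) + (0.8333)·(0.8333)) / 5 = 26.8333/5 = 5.3667
  Sample standard deviations s_i = √(s[i,i]):
  s(A) = √(4.6667) = 2.1602
  s(B) = √(5.3667) = 2.3166

Step 3 — r_{ij} = s_{ij} / (s_i · s_j):
  r[A,A] = 1 (diagonal).
  r[A,B] = 0.2667 / (2.1602 · 2.3166) = 0.2667 / 5.0044 = 0.0533
  r[B,B] = 1 (diagonal).

R is symmetric with unit diagonal. Assembling:

R = [[1, 0.0533],
 [0.0533, 1]]


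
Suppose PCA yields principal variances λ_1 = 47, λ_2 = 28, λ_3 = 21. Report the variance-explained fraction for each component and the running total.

Step 1 — total variance = trace(Sigma) = Σ λ_i = 47 + 28 + 21 = 96.

Step 2 — fraction explained by component i = λ_i / Σ λ:
  PC1: 47/96 = 0.4896
  PC2: 28/96 = 0.2917
  PC3: 21/96 = 0.2188

Step 3 — cumulative fraction after k components = (λ_1 + ... + λ_k) / Σ λ:
  k = 1: 47/96 = 0.4896
  k = 2: (47 + 28)/96 = 75/96 = 0.7812
  k = 3: (47 + 28 + 21)/96 = 96/96 = 1

Summary (fraction, with percent):

explained: PC1 0.4896 (48.96%), PC2 0.2917 (29.17%), PC3 0.2188 (21.88%);  cumulative: 0.4896, 0.7812, 1


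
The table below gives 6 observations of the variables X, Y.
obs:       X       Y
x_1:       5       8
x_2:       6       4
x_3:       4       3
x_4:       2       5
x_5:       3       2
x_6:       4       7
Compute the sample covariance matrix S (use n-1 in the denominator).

Step 1 — column means:
  mean(X) = (5 + 6 + 4 + 2 + 3 + 4) / 6 = 24/6 = 4
  mean(Y) = (8 + 4 + 3 + 5 + 2 + 7) / 6 = 29/6 = 4.8333

Step 2 — sample covariance S[i,j] = (1/(n-1)) · Σ_k (x_{k,i} - mean_i) · (x_{k,j} - mean_j), with n-1 = 5.
  S[X,X] = ((1)·(1) + (2)·(2) + (0)·(0) + (-2)·(-2) + (-1)·(-1) + (0)·(0)) / 5 = 10/5 = 2
  S[X,Y] = ((1)·(3.1667) + (2)·(-0.8333) + (0)·(-1.8333) + (-2)·(0.1667) + (-1)·(-2.8333) + (0)·(2.1667)) / 5 = 4/5 = 0.8
  S[Y,Y] = ((3.1667)·(3.1667) + (-0.8333)·(-0.8333) + (-1.8333)·(-1.8333) + (0.1667)·(0.1667) + (-2.8333)·(-2.8333) + (2.1667)·(2.1667)) / 5 = 26.8333/5 = 5.3667

S is symmetric (S[j,i] = S[i,j]). Assembling:

S = [[2, 0.8],
 [0.8, 5.3667]]


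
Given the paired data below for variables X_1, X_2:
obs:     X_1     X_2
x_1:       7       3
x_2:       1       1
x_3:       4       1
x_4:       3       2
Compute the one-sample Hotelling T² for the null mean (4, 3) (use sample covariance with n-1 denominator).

Step 1 — sample mean vector:
  mean(X_1) = (7 + 1 + 4 + 3) / 4 = 15/4 = 3.75
  mean(X_2) = (3 + 1 + 1 + 2) / 4 = 7/4 = 1.75
  x̄ = (3.75, 1.75),  deviation x̄ - mu_0 = (3.75, 1.75) - (4, 3) = (-0.25, -1.25).

Step 2 — sample covariance matrix, S[i,j] = (1/(n-1)) · Σ_k (x_{k,i} - mean_i) · (x_{k,j} - mean_j), divisor n-1 = 3:
  S[X_1,X_1] = ((3.25)·(3.25) + (-2.75)·(-2.75) + (0.25)·(0.25) + (-0.75)·(-0.75)) / 3 = 18.75/3 = 6.25
  S[X_1,X_2] = ((3.25)·(1.25) + (-2.75)·(-0.75) + (0.25)·(-0.75) + (-0.75)·(0.25)) / 3 = 5.75/3 = 1.9167
  S[X_2,X_2] = ((1.25)·(1.25) + (-0.75)·(-0.75) + (-0.75)·(-0.75) + (0.25)·(0.25)) / 3 = 2.75/3 = 0.9167
  S = [[6.25, 1.9167],
 [1.9167, 0.9167]].

Step 3 — invert S. det(S) = 6.25·0.9167 - (1.9167)² = 2.0556.
  S^{-1} = (1/det) · [[d, -b], [-b, a]] = [[0.4459, -0.9324],
 [-0.9324, 3.0405]].

Step 4 — quadratic form (x̄ - mu_0)^T · S^{-1} · (x̄ - mu_0):
  S^{-1} · (x̄ - mu_0) = (1.0541, -3.5676),
  (x̄ - mu_0)^T · [...] = (-0.25)·(1.0541) + (-1.25)·(-3.5676) = 4.1959.

Step 5 — scale by n: T² = 4 · 4.1959 = 16.7838.

T² ≈ 16.7838


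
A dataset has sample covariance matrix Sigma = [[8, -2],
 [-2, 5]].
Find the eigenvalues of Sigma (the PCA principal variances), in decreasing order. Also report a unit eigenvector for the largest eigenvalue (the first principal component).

Step 1 — characteristic polynomial of 2×2 Sigma:
  det(Sigma - λI) = λ² - trace · λ + det = 0.
  trace = 8 + 5 = 13, det = 8·5 - (-2)² = 36.
Step 2 — discriminant:
  Δ = trace² - 4·det = 169 - 144 = 25.
Step 3 — eigenvalues:
  λ = (trace ± √Δ)/2 = (13 ± 5)/2,
  λ_1 = 9,  λ_2 = 4.

Step 4 — unit eigenvector for λ_1: solve (Sigma - λ_1 I)v = 0. First row:
  (8 - 9)·v_x + (-2)·v_y = 0, i.e. (-1)·v_x + (-2)·v_y = 0,
  so v ∝ (b, λ_1 - a) = (-2, 1); multiply by -1 so the first entry is positive: u = (2, -1).
  ||u|| = √((2)² + (-1)²) = √(5) ≈ 2.2361,
  v_1 = u/||u|| ≈ (0.8944, -0.4472) (||v_1|| = 1).

λ_1 = 9,  λ_2 = 4;  v_1 ≈ (0.8944, -0.4472)


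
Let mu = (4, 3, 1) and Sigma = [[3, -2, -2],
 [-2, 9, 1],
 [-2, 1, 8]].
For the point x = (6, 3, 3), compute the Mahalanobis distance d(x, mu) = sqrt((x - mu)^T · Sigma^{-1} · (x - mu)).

Step 1 — centre the observation: (x - mu) = (2, 0, 2).

Step 2 — invert Sigma (cofactor / det for 3×3, or solve directly):
  Sigma^{-1} = [[0.4641, 0.0915, 0.1046],
 [0.0915, 0.1307, 0.0065],
 [0.1046, 0.0065, 0.1503]].

Step 3 — form the quadratic (x - mu)^T · Sigma^{-1} · (x - mu):
  Sigma^{-1} · (x - mu) = (1.1373, 0.1961, 0.5098).
  (x - mu)^T · [Sigma^{-1} · (x - mu)] = (2)·(1.1373) + (0)·(0.1961) + (2)·(0.5098) = 3.2941.

Step 4 — take square root: d = √(3.2941) ≈ 1.815.

d(x, mu) = √(3.2941) ≈ 1.815


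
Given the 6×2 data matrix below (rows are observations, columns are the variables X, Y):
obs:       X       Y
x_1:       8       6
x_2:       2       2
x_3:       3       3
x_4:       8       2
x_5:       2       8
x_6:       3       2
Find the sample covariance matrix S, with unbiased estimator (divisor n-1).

Step 1 — column means:
  mean(X) = (8 + 2 + 3 + 8 + 2 + 3) / 6 = 26/6 = 4.3333
  mean(Y) = (6 + 2 + 3 + 2 + 8 + 2) / 6 = 23/6 = 3.8333

Step 2 — sample covariance S[i,j] = (1/(n-1)) · Σ_k (x_{k,i} - mean_i) · (x_{k,j} - mean_j), with n-1 = 5.
  S[X,X] = ((3.6667)·(3.6667) + (-2.3333)·(-2.3333) + (-1.3333)·(-1.3333) + (3.6667)·(3.6667) + (-2.3333)·(-2.3333) + (-1.3333)·(-1.3333)) / 5 = 41.3333/5 = 8.2667
  S[X,Y] = ((3.6667)·(2.1667) + (-2.3333)·(-1.8333) + (-1.3333)·(-0.8333) + (3.6667)·(-1.8333) + (-2.3333)·(4.1667) + (-1.3333)·(-1.8333)) / 5 = -0.6667/5 = -0.1333
  S[Y,Y] = ((2.1667)·(2.1667) + (-1.8333)·(-1.8333) + (-0.8333)·(-0.8333) + (-1.8333)·(-1.8333) + (4.1667)·(4.1667) + (-1.8333)·(-1.8333)) / 5 = 32.8333/5 = 6.5667

S is symmetric (S[j,i] = S[i,j]). Assembling:

S = [[8.2667, -0.1333],
 [-0.1333, 6.5667]]


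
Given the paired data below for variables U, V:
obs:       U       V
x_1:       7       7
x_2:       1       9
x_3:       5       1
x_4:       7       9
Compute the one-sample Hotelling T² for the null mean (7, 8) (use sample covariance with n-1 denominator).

Step 1 — sample mean vector:
  mean(U) = (7 + 1 + 5 + 7) / 4 = 20/4 = 5
  mean(V) = (7 + 9 + 1 + 9) / 4 = 26/4 = 6.5
  x̄ = (5, 6.5),  deviation x̄ - mu_0 = (5, 6.5) - (7, 8) = (-2, -1.5).

Step 2 — sample covariance matrix, S[i,j] = (1/(n-1)) · Σ_k (x_{k,i} - mean_i) · (x_{k,j} - mean_j), divisor n-1 = 3:
  S[U,U] = ((2)·(2) + (-4)·(-4) + (0)·(0) + (2)·(2)) / 3 = 24/3 = 8
  S[U,V] = ((2)·(0.5) + (-4)·(2.5) + (0)·(-5.5) + (2)·(2.5)) / 3 = -4/3 = -1.3333
  S[V,V] = ((0.5)·(0.5) + (2.5)·(2.5) + (-5.5)·(-5.5) + (2.5)·(2.5)) / 3 = 43/3 = 14.3333
  S = [[8, -1.3333],
 [-1.3333, 14.3333]].

Step 3 — invert S. det(S) = 8·14.3333 - (-1.3333)² = 112.8889.
  S^{-1} = (1/det) · [[d, -b], [-b, a]] = [[0.127, 0.0118],
 [0.0118, 0.0709]].

Step 4 — quadratic form (x̄ - mu_0)^T · S^{-1} · (x̄ - mu_0):
  S^{-1} · (x̄ - mu_0) = (-0.2717, -0.1299),
  (x̄ - mu_0)^T · [...] = (-2)·(-0.2717) + (-1.5)·(-0.1299) = 0.7382.

Step 5 — scale by n: T² = 4 · 0.7382 = 2.9528.

T² ≈ 2.9528


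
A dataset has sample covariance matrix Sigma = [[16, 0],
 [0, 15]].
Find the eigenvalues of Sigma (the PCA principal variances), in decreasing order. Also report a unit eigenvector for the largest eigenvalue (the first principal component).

Step 1 — characteristic polynomial of 2×2 Sigma:
  det(Sigma - λI) = λ² - trace · λ + det = 0.
  trace = 16 + 15 = 31, det = 16·15 - (0)² = 240.
Step 2 — discriminant:
  Δ = trace² - 4·det = 961 - 960 = 1.
Step 3 — eigenvalues:
  λ = (trace ± √Δ)/2 = (31 ± 1)/2,
  λ_1 = 16,  λ_2 = 15.

Step 4 — unit eigenvector for λ_1: Sigma is diagonal, so its eigenvectors are the coordinate axes. λ_1 = 16 is the diagonal entry on the first coordinate axis, hence
  v_1 = (1, 0) (||v_1|| = 1).

λ_1 = 16,  λ_2 = 15;  v_1 ≈ (1, 0)


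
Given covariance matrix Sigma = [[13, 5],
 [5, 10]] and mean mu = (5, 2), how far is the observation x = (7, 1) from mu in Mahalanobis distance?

Step 1 — centre the observation: (x - mu) = (2, -1).

Step 2 — invert Sigma. det(Sigma) = 13·10 - (5)² = 105.
  Sigma^{-1} = (1/det) · [[d, -b], [-b, a]] = [[0.0952, -0.0476],
 [-0.0476, 0.1238]].

Step 3 — form the quadratic (x - mu)^T · Sigma^{-1} · (x - mu):
  Sigma^{-1} · (x - mu) = (0.2381, -0.219).
  (x - mu)^T · [Sigma^{-1} · (x - mu)] = (2)·(0.2381) + (-1)·(-0.219) = 0.6952.

Step 4 — take square root: d = √(0.6952) ≈ 0.8338.

d(x, mu) = √(0.6952) ≈ 0.8338


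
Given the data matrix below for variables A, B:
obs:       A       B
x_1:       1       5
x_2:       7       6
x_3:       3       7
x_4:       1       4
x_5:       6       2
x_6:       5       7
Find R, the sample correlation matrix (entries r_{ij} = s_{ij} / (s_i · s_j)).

Step 1 — column means:
  mean(A) = (1 + 7 + 3 + 1 + 6 + 5) / 6 = 23/6 = 3.8333
  mean(B) = (5 + 6 + 7 + 4 + 2 + 7) / 6 = 31/6 = 5.1667

Step 2 — sample variances and covariances s[i,j] = (1/(n-1)) · Σ_k (x_{k,i} - mean_i) · (x_{k,j} - mean_j), with n-1 = 5:
  s[A,A] = ((-2.8333)·(-2.8333) + (3.1667)·(3.1667) + (-0.8333)·(-0.8333) + (-2.8333)·(-2.8333) + (2.1667)·(2.1667) + (1.1667)·(1.1667)) / 5 = 32.8333/5 = 6.5667
  s[A,B] = ((-2.8333)·(-0.1667) + (3.1667)·(0.8333) + (-0.8333)·(1.8333) + (-2.8333)·(-1.1667) + (2.1667)·(-3.1667) + (1.1667)·(1.8333)) / 5 = 0.1667/5 = 0.0333
  s[B,B] = ((-0.1667)·(-0.1667) + (0.8333)·(0.8333) + (1.8333)·(1.8333) + (-1.1667)·(-1.1667) + (-3.1667)·(-3.1667) + (1.8333)·(1.8333)) / 5 = 18.8333/5 = 3.7667
  Sample standard deviations s_i = √(s[i,i]):
  s(A) = √(6.5667) = 2.5626
  s(B) = √(3.7667) = 1.9408

Step 3 — r_{ij} = s_{ij} / (s_i · s_j):
  r[A,A] = 1 (diagonal).
  r[A,B] = 0.0333 / (2.5626 · 1.9408) = 0.0333 / 4.9734 = 0.0067
  r[B,B] = 1 (diagonal).

R is symmetric with unit diagonal. Assembling:

R = [[1, 0.0067],
 [0.0067, 1]]


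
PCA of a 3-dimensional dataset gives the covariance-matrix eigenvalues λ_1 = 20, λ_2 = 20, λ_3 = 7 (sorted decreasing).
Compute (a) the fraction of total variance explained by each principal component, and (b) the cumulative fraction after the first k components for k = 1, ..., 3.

Step 1 — total variance = trace(Sigma) = Σ λ_i = 20 + 20 + 7 = 47.

Step 2 — fraction explained by component i = λ_i / Σ λ:
  PC1: 20/47 = 0.4255
  PC2: 20/47 = 0.4255
  PC3: 7/47 = 0.1489

Step 3 — cumulative fraction after k components = (λ_1 + ... + λ_k) / Σ λ:
  k = 1: 20/47 = 0.4255
  k = 2: (20 + 20)/47 = 40/47 = 0.8511
  k = 3: (20 + 20 + 7)/47 = 47/47 = 1

Summary (fraction, with percent):

explained: PC1 0.4255 (42.55%), PC2 0.4255 (42.55%), PC3 0.1489 (14.89%);  cumulative: 0.4255, 0.8511, 1


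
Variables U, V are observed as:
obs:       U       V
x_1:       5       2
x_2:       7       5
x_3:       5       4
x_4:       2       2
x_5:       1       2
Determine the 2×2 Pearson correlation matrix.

Step 1 — column means:
  mean(U) = (5 + 7 + 5 + 2 + 1) / 5 = 20/5 = 4
  mean(V) = (2 + 5 + 4 + 2 + 2) / 5 = 15/5 = 3

Step 2 — sample variances and covariances s[i,j] = (1/(n-1)) · Σ_k (x_{k,i} - mean_i) · (x_{k,j} - mean_j), with n-1 = 4:
  s[U,U] = ((1)·(1) + (3)·(3) + (1)·(1) + (-2)·(-2) + (-3)·(-3)) / 4 = 24/4 = 6
  s[U,V] = ((1)·(-1) + (3)·(2) + (1)·(1) + (-2)·(-1) + (-3)·(-1)) / 4 = 11/4 = 2.75
  s[V,V] = ((-1)·(-1) + (2)·(2) + (1)·(1) + (-1)·(-1) + (-1)·(-1)) / 4 = 8/4 = 2
  Sample standard deviations s_i = √(s[i,i]):
  s(U) = √(6) = 2.4495
  s(V) = √(2) = 1.4142

Step 3 — r_{ij} = s_{ij} / (s_i · s_j):
  r[U,U] = 1 (diagonal).
  r[U,V] = 2.75 / (2.4495 · 1.4142) = 2.75 / 3.4641 = 0.7939
  r[V,V] = 1 (diagonal).

R is symmetric with unit diagonal. Assembling:

R = [[1, 0.7939],
 [0.7939, 1]]


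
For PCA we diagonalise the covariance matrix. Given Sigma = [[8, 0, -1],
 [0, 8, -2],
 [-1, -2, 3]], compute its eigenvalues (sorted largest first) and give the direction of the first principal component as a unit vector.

Step 1 — characteristic polynomial p(λ) = det(λI - Sigma) = λ³ - tr·λ² + c_1·λ - det, where tr = trace, c_1 = sum of the principal 2×2 minors, det = det(Sigma):
  tr = 8 + 8 + 3 = 19,
  c_1 = (8·8 - (0)²) + (8·3 - (-1)²) + (8·3 - (-2)²) = 64 + 23 + 20 = 107,
  det = 8·(8·3 - (-2)²) - (0)·((0)·3 - (-2)·(-1)) + (-1)·((0)·(-2) - 8·(-1)) = 8·(20) - (0)·(-2) + (-1)·(8) = 152.
  So p(λ) = λ³ - 19λ² + 107λ - 152.
Step 2 — look for an integer root (rational root theorem: any rational root is an integer divisor of 152). Testing λ = 8:
  p(8) = 512 - 1216 + 856 - 152 = 0  ✓
  Dividing out (λ - 8): p(λ) = (λ - 8)(λ² - 11λ + 19).
Step 3 — remaining eigenvalues from the quadratic λ² - 11λ + 19 = 0:
  Δ = 11² - 4·19 = 121 - 76 = 45,  λ = (11 ± √45)/2 = (11 ± 6.7082)/2 ≈ 8.8541 or 2.1459.
  Sorted: λ_1 = 8.8541,  λ_2 = 8,  λ_3 = 2.1459  (check: sum = 19 = tr ✓).

Step 4 — unit eigenvector for λ_1 ≈ 8.8541: v spans the null space of (Sigma - λ_1 I), whose rows are
  r_1 = (-0.8541, 0, -1),  r_2 = (0, -0.8541, -2),  r_3 = (-1, -2, -5.8541).
  v is orthogonal to every row, so take v ∝ r_1 × r_2 = ((0)·(-2) - (-1)·(-0.8541), (-1)·(0) - (-0.8541)·(-2), (-0.8541)·(-0.8541) - (0)·(0)) ≈ (-0.8541, -1.7082, 0.7295).
  Rescale (multiply by -1 so the first nonzero entry is positive): u = (0.8541, 1.7082, -0.7295).
  ||u|| = √((0.8541)² + (1.7082)² + (-0.7295)²) = √(4.1796) ≈ 2.0444,  v_1 = u/||u|| ≈ (0.4178, 0.8355, -0.3568) (||v_1|| = 1).

λ_1 = 8.8541,  λ_2 = 8,  λ_3 = 2.1459;  v_1 ≈ (0.4178, 0.8355, -0.3568)


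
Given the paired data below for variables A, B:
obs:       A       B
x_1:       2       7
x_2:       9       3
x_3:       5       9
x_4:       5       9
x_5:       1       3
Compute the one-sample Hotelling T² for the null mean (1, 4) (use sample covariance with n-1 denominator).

Step 1 — sample mean vector:
  mean(A) = (2 + 9 + 5 + 5 + 1) / 5 = 22/5 = 4.4
  mean(B) = (7 + 3 + 9 + 9 + 3) / 5 = 31/5 = 6.2
  x̄ = (4.4, 6.2),  deviation x̄ - mu_0 = (4.4, 6.2) - (1, 4) = (3.4, 2.2).

Step 2 — sample covariance matrix, S[i,j] = (1/(n-1)) · Σ_k (x_{k,i} - mean_i) · (x_{k,j} - mean_j), divisor n-1 = 4:
  S[A,A] = ((-2.4)·(-2.4) + (4.6)·(4.6) + (0.6)·(0.6) + (0.6)·(0.6) + (-3.4)·(-3.4)) / 4 = 39.2/4 = 9.8
  S[A,B] = ((-2.4)·(0.8) + (4.6)·(-3.2) + (0.6)·(2.8) + (0.6)·(2.8) + (-3.4)·(-3.2)) / 4 = -2.4/4 = -0.6
  S[B,B] = ((0.8)·(0.8) + (-3.2)·(-3.2) + (2.8)·(2.8) + (2.8)·(2.8) + (-3.2)·(-3.2)) / 4 = 36.8/4 = 9.2
  S = [[9.8, -0.6],
 [-0.6, 9.2]].

Step 3 — invert S. det(S) = 9.8·9.2 - (-0.6)² = 89.8.
  S^{-1} = (1/det) · [[d, -b], [-b, a]] = [[0.1024, 0.0067],
 [0.0067, 0.1091]].

Step 4 — quadratic form (x̄ - mu_0)^T · S^{-1} · (x̄ - mu_0):
  S^{-1} · (x̄ - mu_0) = (0.363, 0.2628),
  (x̄ - mu_0)^T · [...] = (3.4)·(0.363) + (2.2)·(0.2628) = 1.8125.

Step 5 — scale by n: T² = 5 · 1.8125 = 9.0624.

T² ≈ 9.0624


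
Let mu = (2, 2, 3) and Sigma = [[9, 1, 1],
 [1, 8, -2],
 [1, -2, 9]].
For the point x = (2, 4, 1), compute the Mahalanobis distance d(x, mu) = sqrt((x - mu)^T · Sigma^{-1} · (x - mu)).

Step 1 — centre the observation: (x - mu) = (0, 2, -2).

Step 2 — invert Sigma (cofactor / det for 3×3, or solve directly):
  Sigma^{-1} = [[0.1151, -0.0186, -0.0169],
 [-0.0186, 0.1354, 0.0321],
 [-0.0169, 0.0321, 0.1201]].

Step 3 — form the quadratic (x - mu)^T · Sigma^{-1} · (x - mu):
  Sigma^{-1} · (x - mu) = (-0.0034, 0.2064, -0.176).
  (x - mu)^T · [Sigma^{-1} · (x - mu)] = (0)·(-0.0034) + (2)·(0.2064) + (-2)·(-0.176) = 0.7648.

Step 4 — take square root: d = √(0.7648) ≈ 0.8745.

d(x, mu) = √(0.7648) ≈ 0.8745


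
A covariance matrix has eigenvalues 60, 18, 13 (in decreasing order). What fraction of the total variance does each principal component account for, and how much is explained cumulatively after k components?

Step 1 — total variance = trace(Sigma) = Σ λ_i = 60 + 18 + 13 = 91.

Step 2 — fraction explained by component i = λ_i / Σ λ:
  PC1: 60/91 = 0.6593
  PC2: 18/91 = 0.1978
  PC3: 13/91 = 0.1429

Step 3 — cumulative fraction after k components = (λ_1 + ... + λ_k) / Σ λ:
  k = 1: 60/91 = 0.6593
  k = 2: (60 + 18)/91 = 78/91 = 0.8571
  k = 3: (60 + 18 + 13)/91 = 91/91 = 1

Summary (fraction, with percent):

explained: PC1 0.6593 (65.93%), PC2 0.1978 (19.78%), PC3 0.1429 (14.29%);  cumulative: 0.6593, 0.8571, 1


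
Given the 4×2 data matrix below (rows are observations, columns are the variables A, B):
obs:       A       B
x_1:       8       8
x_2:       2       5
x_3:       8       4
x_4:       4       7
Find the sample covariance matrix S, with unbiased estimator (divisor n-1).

Step 1 — column means:
  mean(A) = (8 + 2 + 8 + 4) / 4 = 22/4 = 5.5
  mean(B) = (8 + 5 + 4 + 7) / 4 = 24/4 = 6

Step 2 — sample covariance S[i,j] = (1/(n-1)) · Σ_k (x_{k,i} - mean_i) · (x_{k,j} - mean_j), with n-1 = 3.
  S[A,A] = ((2.5)·(2.5) + (-3.5)·(-3.5) + (2.5)·(2.5) + (-1.5)·(-1.5)) / 3 = 27/3 = 9
  S[A,B] = ((2.5)·(2) + (-3.5)·(-1) + (2.5)·(-2) + (-1.5)·(1)) / 3 = 2/3 = 0.6667
  S[B,B] = ((2)·(2) + (-1)·(-1) + (-2)·(-2) + (1)·(1)) / 3 = 10/3 = 3.3333

S is symmetric (S[j,i] = S[i,j]). Assembling:

S = [[9, 0.6667],
 [0.6667, 3.3333]]


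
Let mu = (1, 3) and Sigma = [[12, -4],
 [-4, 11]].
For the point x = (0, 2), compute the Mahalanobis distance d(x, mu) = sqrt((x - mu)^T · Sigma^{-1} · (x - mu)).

Step 1 — centre the observation: (x - mu) = (-1, -1).

Step 2 — invert Sigma. det(Sigma) = 12·11 - (-4)² = 116.
  Sigma^{-1} = (1/det) · [[d, -b], [-b, a]] = [[0.0948, 0.0345],
 [0.0345, 0.1034]].

Step 3 — form the quadratic (x - mu)^T · Sigma^{-1} · (x - mu):
  Sigma^{-1} · (x - mu) = (-0.1293, -0.1379).
  (x - mu)^T · [Sigma^{-1} · (x - mu)] = (-1)·(-0.1293) + (-1)·(-0.1379) = 0.2672.

Step 4 — take square root: d = √(0.2672) ≈ 0.517.

d(x, mu) = √(0.2672) ≈ 0.517


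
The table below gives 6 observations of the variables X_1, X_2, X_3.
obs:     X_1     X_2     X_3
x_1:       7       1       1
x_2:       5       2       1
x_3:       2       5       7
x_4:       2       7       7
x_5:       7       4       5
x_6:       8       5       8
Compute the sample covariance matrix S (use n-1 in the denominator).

Step 1 — column means:
  mean(X_1) = (7 + 5 + 2 + 2 + 7 + 8) / 6 = 31/6 = 5.1667
  mean(X_2) = (1 + 2 + 5 + 7 + 4 + 5) / 6 = 24/6 = 4
  mean(X_3) = (1 + 1 + 7 + 7 + 5 + 8) / 6 = 29/6 = 4.8333

Step 2 — sample covariance S[i,j] = (1/(n-1)) · Σ_k (x_{k,i} - mean_i) · (x_{k,j} - mean_j), with n-1 = 5.
  S[X_1,X_1] = ((1.8333)·(1.8333) + (-0.1667)·(-0.1667) + (-3.1667)·(-3.1667) + (-3.1667)·(-3.1667) + (1.8333)·(1.8333) + (2.8333)·(2.8333)) / 5 = 34.8333/5 = 6.9667
  S[X_1,X_2] = ((1.8333)·(-3) + (-0.1667)·(-2) + (-3.1667)·(1) + (-3.1667)·(3) + (1.8333)·(0) + (2.8333)·(1)) / 5 = -15/5 = -3
  S[X_1,X_3] = ((1.8333)·(-3.8333) + (-0.1667)·(-3.8333) + (-3.1667)·(2.1667) + (-3.1667)·(2.1667) + (1.8333)·(0.1667) + (2.8333)·(3.1667)) / 5 = -10.8333/5 = -2.1667
  S[X_2,X_2] = ((-3)·(-3) + (-2)·(-2) + (1)·(1) + (3)·(3) + (0)·(0) + (1)·(1)) / 5 = 24/5 = 4.8
  S[X_2,X_3] = ((-3)·(-3.8333) + (-2)·(-3.8333) + (1)·(2.1667) + (3)·(2.1667) + (0)·(0.1667) + (1)·(3.1667)) / 5 = 31/5 = 6.2
  S[X_3,X_3] = ((-3.8333)·(-3.8333) + (-3.8333)·(-3.8333) + (2.1667)·(2.1667) + (2.1667)·(2.1667) + (0.1667)·(0.1667) + (3.1667)·(3.1667)) / 5 = 48.8333/5 = 9.7667

S is symmetric (S[j,i] = S[i,j]). Assembling:

S = [[6.9667, -3, -2.1667],
 [-3, 4.8, 6.2],
 [-2.1667, 6.2, 9.7667]]


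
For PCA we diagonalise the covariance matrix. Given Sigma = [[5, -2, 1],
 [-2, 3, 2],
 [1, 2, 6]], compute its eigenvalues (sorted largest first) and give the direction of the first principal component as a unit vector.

Step 1 — characteristic polynomial p(λ) = det(λI - Sigma) = λ³ - tr·λ² + c_1·λ - det, where tr = trace, c_1 = sum of the principal 2×2 minors, det = det(Sigma):
  tr = 5 + 3 + 6 = 14,
  c_1 = (5·3 - (-2)²) + (5·6 - (1)²) + (3·6 - (2)²) = 11 + 29 + 14 = 54,
  det = 5·(3·6 - (2)²) - (-2)·((-2)·6 - (2)·(1)) + (1)·((-2)·(2) - 3·(1)) = 5·(14) - (-2)·(-14) + (1)·(-7) = 35.
  So p(λ) = λ³ - 14λ² + 54λ - 35.
Step 2 — look for an integer root (rational root theorem: any rational root is an integer divisor of 35). Testing λ = 7:
  p(7) = 343 - 686 + 378 - 35 = 0  ✓
  Dividing out (λ - 7): p(λ) = (λ - 7)(λ² - 7λ + 5).
Step 3 — remaining eigenvalues from the quadratic λ² - 7λ + 5 = 0:
  Δ = 7² - 4·5 = 49 - 20 = 29,  λ = (7 ± √29)/2 = (7 ± 5.3852)/2 ≈ 6.1926 or 0.8074.
  Sorted: λ_1 = 7,  λ_2 = 6.1926,  λ_3 = 0.8074  (check: sum = 14 = tr ✓).

Step 4 — unit eigenvector for λ_1 = 7: v spans the null space of (Sigma - λ_1 I), whose rows are
  r_1 = (-2, -2, 1),  r_2 = (-2, -4, 2),  r_3 = (1, 2, -1).
  v is orthogonal to every row, so take v ∝ r_1 × r_2 = ((-2)·(2) - (1)·(-4), (1)·(-2) - (-2)·(2), (-2)·(-4) - (-2)·(-2)) = (0, 2, 4).
  Rescale (divide by 2): u = (0, 1, 2).
  ||u|| = √((0)² + (1)² + (2)²) = √(5) ≈ 2.2361,  v_1 = u/||u|| ≈ (0, 0.4472, 0.8944) (||v_1|| = 1).

λ_1 = 7,  λ_2 = 6.1926,  λ_3 = 0.8074;  v_1 ≈ (0, 0.4472, 0.8944)


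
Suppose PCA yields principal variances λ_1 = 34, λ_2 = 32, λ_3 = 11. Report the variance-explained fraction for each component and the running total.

Step 1 — total variance = trace(Sigma) = Σ λ_i = 34 + 32 + 11 = 77.

Step 2 — fraction explained by component i = λ_i / Σ λ:
  PC1: 34/77 = 0.4416
  PC2: 32/77 = 0.4156
  PC3: 11/77 = 0.1429

Step 3 — cumulative fraction after k components = (λ_1 + ... + λ_k) / Σ λ:
  k = 1: 34/77 = 0.4416
  k = 2: (34 + 32)/77 = 66/77 = 0.8571
  k = 3: (34 + 32 + 11)/77 = 77/77 = 1

Summary (fraction, with percent):

explained: PC1 0.4416 (44.16%), PC2 0.4156 (41.56%), PC3 0.1429 (14.29%);  cumulative: 0.4416, 0.8571, 1


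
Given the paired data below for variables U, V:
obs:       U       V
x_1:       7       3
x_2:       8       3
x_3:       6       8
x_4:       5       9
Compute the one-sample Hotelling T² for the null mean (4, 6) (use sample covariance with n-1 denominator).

Step 1 — sample mean vector:
  mean(U) = (7 + 8 + 6 + 5) / 4 = 26/4 = 6.5
  mean(V) = (3 + 3 + 8 + 9) / 4 = 23/4 = 5.75
  x̄ = (6.5, 5.75),  deviation x̄ - mu_0 = (6.5, 5.75) - (4, 6) = (2.5, -0.25).

Step 2 — sample covariance matrix, S[i,j] = (1/(n-1)) · Σ_k (x_{k,i} - mean_i) · (x_{k,j} - mean_j), divisor n-1 = 3:
  S[U,U] = ((0.5)·(0.5) + (1.5)·(1.5) + (-0.5)·(-0.5) + (-1.5)·(-1.5)) / 3 = 5/3 = 1.6667
  S[U,V] = ((0.5)·(-2.75) + (1.5)·(-2.75) + (-0.5)·(2.25) + (-1.5)·(3.25)) / 3 = -11.5/3 = -3.8333
  S[V,V] = ((-2.75)·(-2.75) + (-2.75)·(-2.75) + (2.25)·(2.25) + (3.25)·(3.25)) / 3 = 30.75/3 = 10.25
  S = [[1.6667, -3.8333],
 [-3.8333, 10.25]].

Step 3 — invert S. det(S) = 1.6667·10.25 - (-3.8333)² = 2.3889.
  S^{-1} = (1/det) · [[d, -b], [-b, a]] = [[4.2907, 1.6047],
 [1.6047, 0.6977]].

Step 4 — quadratic form (x̄ - mu_0)^T · S^{-1} · (x̄ - mu_0):
  S^{-1} · (x̄ - mu_0) = (10.3256, 3.8372),
  (x̄ - mu_0)^T · [...] = (2.5)·(10.3256) + (-0.25)·(3.8372) = 24.8547.

Step 5 — scale by n: T² = 4 · 24.8547 = 99.4186.

T² ≈ 99.4186


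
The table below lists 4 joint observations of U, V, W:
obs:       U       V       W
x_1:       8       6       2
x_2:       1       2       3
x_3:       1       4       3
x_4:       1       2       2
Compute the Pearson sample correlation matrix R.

Step 1 — column means:
  mean(U) = (8 + 1 + 1 + 1) / 4 = 11/4 = 2.75
  mean(V) = (6 + 2 + 4 + 2) / 4 = 14/4 = 3.5
  mean(W) = (2 + 3 + 3 + 2) / 4 = 10/4 = 2.5

Step 2 — sample variances and covariances s[i,j] = (1/(n-1)) · Σ_k (x_{k,i} - mean_i) · (x_{k,j} - mean_j), with n-1 = 3:
  s[U,U] = ((5.25)·(5.25) + (-1.75)·(-1.75) + (-1.75)·(-1.75) + (-1.75)·(-1.75)) / 3 = 36.75/3 = 12.25
  s[U,V] = ((5.25)·(2.5) + (-1.75)·(-1.5) + (-1.75)·(0.5) + (-1.75)·(-1.5)) / 3 = 17.5/3 = 5.8333
  s[U,W] = ((5.25)·(-0.5) + (-1.75)·(0.5) + (-1.75)·(0.5) + (-1.75)·(-0.5)) / 3 = -3.5/3 = -1.1667
  s[V,V] = ((2.5)·(2.5) + (-1.5)·(-1.5) + (0.5)·(0.5) + (-1.5)·(-1.5)) / 3 = 11/3 = 3.6667
  s[V,W] = ((2.5)·(-0.5) + (-1.5)·(0.5) + (0.5)·(0.5) + (-1.5)·(-0.5)) / 3 = -1/3 = -0.3333
  s[W,W] = ((-0.5)·(-0.5) + (0.5)·(0.5) + (0.5)·(0.5) + (-0.5)·(-0.5)) / 3 = 1/3 = 0.3333
  Sample standard deviations s_i = √(s[i,i]):
  s(U) = √(12.25) = 3.5
  s(V) = √(3.6667) = 1.9149
  s(W) = √(0.3333) = 0.5774

Step 3 — r_{ij} = s_{ij} / (s_i · s_j):
  r[U,U] = 1 (diagonal).
  r[U,V] = 5.8333 / (3.5 · 1.9149) = 5.8333 / 6.702 = 0.8704
  r[U,W] = -1.1667 / (3.5 · 0.5774) = -1.1667 / 2.0207 = -0.5774
  r[V,V] = 1 (diagonal).
  r[V,W] = -0.3333 / (1.9149 · 0.5774) = -0.3333 / 1.1055 = -0.3015
  r[W,W] = 1 (diagonal).

R is symmetric with unit diagonal. Assembling:

R = [[1, 0.8704, -0.5774],
 [0.8704, 1, -0.3015],
 [-0.5774, -0.3015, 1]]


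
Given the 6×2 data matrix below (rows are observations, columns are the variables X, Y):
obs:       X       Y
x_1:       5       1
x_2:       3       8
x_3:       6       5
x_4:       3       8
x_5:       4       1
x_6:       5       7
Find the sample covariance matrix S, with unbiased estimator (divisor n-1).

Step 1 — column means:
  mean(X) = (5 + 3 + 6 + 3 + 4 + 5) / 6 = 26/6 = 4.3333
  mean(Y) = (1 + 8 + 5 + 8 + 1 + 7) / 6 = 30/6 = 5

Step 2 — sample covariance S[i,j] = (1/(n-1)) · Σ_k (x_{k,i} - mean_i) · (x_{k,j} - mean_j), with n-1 = 5.
  S[X,X] = ((0.6667)·(0.6667) + (-1.3333)·(-1.3333) + (1.6667)·(1.6667) + (-1.3333)·(-1.3333) + (-0.3333)·(-0.3333) + (0.6667)·(0.6667)) / 5 = 7.3333/5 = 1.4667
  S[X,Y] = ((0.6667)·(-4) + (-1.3333)·(3) + (1.6667)·(0) + (-1.3333)·(3) + (-0.3333)·(-4) + (0.6667)·(2)) / 5 = -8/5 = -1.6
  S[Y,Y] = ((-4)·(-4) + (3)·(3) + (0)·(0) + (3)·(3) + (-4)·(-4) + (2)·(2)) / 5 = 54/5 = 10.8

S is symmetric (S[j,i] = S[i,j]). Assembling:

S = [[1.4667, -1.6],
 [-1.6, 10.8]]


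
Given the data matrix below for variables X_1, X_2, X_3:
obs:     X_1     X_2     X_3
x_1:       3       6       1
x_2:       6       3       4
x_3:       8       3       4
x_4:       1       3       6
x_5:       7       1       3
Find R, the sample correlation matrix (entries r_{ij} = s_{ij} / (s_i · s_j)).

Step 1 — column means:
  mean(X_1) = (3 + 6 + 8 + 1 + 7) / 5 = 25/5 = 5
  mean(X_2) = (6 + 3 + 3 + 3 + 1) / 5 = 16/5 = 3.2
  mean(X_3) = (1 + 4 + 4 + 6 + 3) / 5 = 18/5 = 3.6

Step 2 — sample variances and covariances s[i,j] = (1/(n-1)) · Σ_k (x_{k,i} - mean_i) · (x_{k,j} - mean_j), with n-1 = 4:
  s[X_1,X_1] = ((-2)·(-2) + (1)·(1) + (3)·(3) + (-4)·(-4) + (2)·(2)) / 4 = 34/4 = 8.5
  s[X_1,X_2] = ((-2)·(2.8) + (1)·(-0.2) + (3)·(-0.2) + (-4)·(-0.2) + (2)·(-2.2)) / 4 = -10/4 = -2.5
  s[X_1,X_3] = ((-2)·(-2.6) + (1)·(0.4) + (3)·(0.4) + (-4)·(2.4) + (2)·(-0.6)) / 4 = -4/4 = -1
  s[X_2,X_2] = ((2.8)·(2.8) + (-0.2)·(-0.2) + (-0.2)·(-0.2) + (-0.2)·(-0.2) + (-2.2)·(-2.2)) / 4 = 12.8/4 = 3.2
  s[X_2,X_3] = ((2.8)·(-2.6) + (-0.2)·(0.4) + (-0.2)·(0.4) + (-0.2)·(2.4) + (-2.2)·(-0.6)) / 4 = -6.6/4 = -1.65
  s[X_3,X_3] = ((-2.6)·(-2.6) + (0.4)·(0.4) + (0.4)·(0.4) + (2.4)·(2.4) + (-0.6)·(-0.6)) / 4 = 13.2/4 = 3.3
  Sample standard deviations s_i = √(s[i,i]):
  s(X_1) = √(8.5) = 2.9155
  s(X_2) = √(3.2) = 1.7889
  s(X_3) = √(3.3) = 1.8166

Step 3 — r_{ij} = s_{ij} / (s_i · s_j):
  r[X_1,X_1] = 1 (diagonal).
  r[X_1,X_2] = -2.5 / (2.9155 · 1.7889) = -2.5 / 5.2154 = -0.4794
  r[X_1,X_3] = -1 / (2.9155 · 1.8166) = -1 / 5.2962 = -0.1888
  r[X_2,X_2] = 1 (diagonal).
  r[X_2,X_3] = -1.65 / (1.7889 · 1.8166) = -1.65 / 3.2496 = -0.5078
  r[X_3,X_3] = 1 (diagonal).

R is symmetric with unit diagonal. Assembling:

R = [[1, -0.4794, -0.1888],
 [-0.4794, 1, -0.5078],
 [-0.1888, -0.5078, 1]]


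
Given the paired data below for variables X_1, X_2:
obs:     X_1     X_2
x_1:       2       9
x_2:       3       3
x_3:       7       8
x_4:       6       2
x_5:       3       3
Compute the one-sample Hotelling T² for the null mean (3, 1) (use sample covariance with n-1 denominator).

Step 1 — sample mean vector:
  mean(X_1) = (2 + 3 + 7 + 6 + 3) / 5 = 21/5 = 4.2
  mean(X_2) = (9 + 3 + 8 + 2 + 3) / 5 = 25/5 = 5
  x̄ = (4.2, 5),  deviation x̄ - mu_0 = (4.2, 5) - (3, 1) = (1.2, 4).

Step 2 — sample covariance matrix, S[i,j] = (1/(n-1)) · Σ_k (x_{k,i} - mean_i) · (x_{k,j} - mean_j), divisor n-1 = 4:
  S[X_1,X_1] = ((-2.2)·(-2.2) + (-1.2)·(-1.2) + (2.8)·(2.8) + (1.8)·(1.8) + (-1.2)·(-1.2)) / 4 = 18.8/4 = 4.7
  S[X_1,X_2] = ((-2.2)·(4) + (-1.2)·(-2) + (2.8)·(3) + (1.8)·(-3) + (-1.2)·(-2)) / 4 = -1/4 = -0.25
  S[X_2,X_2] = ((4)·(4) + (-2)·(-2) + (3)·(3) + (-3)·(-3) + (-2)·(-2)) / 4 = 42/4 = 10.5
  S = [[4.7, -0.25],
 [-0.25, 10.5]].

Step 3 — invert S. det(S) = 4.7·10.5 - (-0.25)² = 49.2875.
  S^{-1} = (1/det) · [[d, -b], [-b, a]] = [[0.213, 0.0051],
 [0.0051, 0.0954]].

Step 4 — quadratic form (x̄ - mu_0)^T · S^{-1} · (x̄ - mu_0):
  S^{-1} · (x̄ - mu_0) = (0.2759, 0.3875),
  (x̄ - mu_0)^T · [...] = (1.2)·(0.2759) + (4)·(0.3875) = 1.8812.

Step 5 — scale by n: T² = 5 · 1.8812 = 9.406.

T² ≈ 9.406


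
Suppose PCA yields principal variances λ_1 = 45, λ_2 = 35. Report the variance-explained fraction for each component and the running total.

Step 1 — total variance = trace(Sigma) = Σ λ_i = 45 + 35 = 80.

Step 2 — fraction explained by component i = λ_i / Σ λ:
  PC1: 45/80 = 0.5625
  PC2: 35/80 = 0.4375

Step 3 — cumulative fraction after k components = (λ_1 + ... + λ_k) / Σ λ:
  k = 1: 45/80 = 0.5625
  k = 2: (45 + 35)/80 = 80/80 = 1

Summary (fraction, with percent):

explained: PC1 0.5625 (56.25%), PC2 0.4375 (43.75%);  cumulative: 0.5625, 1


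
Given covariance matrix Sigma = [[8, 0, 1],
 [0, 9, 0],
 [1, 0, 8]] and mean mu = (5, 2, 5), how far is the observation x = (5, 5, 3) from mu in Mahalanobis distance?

Step 1 — centre the observation: (x - mu) = (0, 3, -2).

Step 2 — invert Sigma (cofactor / det for 3×3, or solve directly):
  Sigma^{-1} = [[0.127, 0, -0.0159],
 [0, 0.1111, 0],
 [-0.0159, 0, 0.127]].

Step 3 — form the quadratic (x - mu)^T · Sigma^{-1} · (x - mu):
  Sigma^{-1} · (x - mu) = (0.0317, 0.3333, -0.254).
  (x - mu)^T · [Sigma^{-1} · (x - mu)] = (0)·(0.0317) + (3)·(0.3333) + (-2)·(-0.254) = 1.5079.

Step 4 — take square root: d = √(1.5079) ≈ 1.228.

d(x, mu) = √(1.5079) ≈ 1.228


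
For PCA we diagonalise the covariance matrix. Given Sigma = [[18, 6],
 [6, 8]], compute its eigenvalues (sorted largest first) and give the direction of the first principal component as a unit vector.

Step 1 — characteristic polynomial of 2×2 Sigma:
  det(Sigma - λI) = λ² - trace · λ + det = 0.
  trace = 18 + 8 = 26, det = 18·8 - (6)² = 108.
Step 2 — discriminant:
  Δ = trace² - 4·det = 676 - 432 = 244.
Step 3 — eigenvalues:
  λ = (trace ± √Δ)/2 = (26 ± 15.6205)/2,
  λ_1 = 20.8102,  λ_2 = 5.1898.

Step 4 — unit eigenvector for λ_1: solve (Sigma - λ_1 I)v = 0. First row:
  (18 - 20.8102)·v_x + (6)·v_y = 0, i.e. (-2.8102)·v_x + (6)·v_y = 0,
  so v ∝ (b, λ_1 - a) = (6, 2.8102) = u.
  ||u|| = √((6)² + (2.8102)²) = √(43.8975) ≈ 6.6255,
  v_1 = u/||u|| ≈ (0.9056, 0.4242) (||v_1|| = 1).

λ_1 = 20.8102,  λ_2 = 5.1898;  v_1 ≈ (0.9056, 0.4242)


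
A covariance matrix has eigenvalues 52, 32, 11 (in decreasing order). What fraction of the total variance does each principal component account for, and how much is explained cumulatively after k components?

Step 1 — total variance = trace(Sigma) = Σ λ_i = 52 + 32 + 11 = 95.

Step 2 — fraction explained by component i = λ_i / Σ λ:
  PC1: 52/95 = 0.5474
  PC2: 32/95 = 0.3368
  PC3: 11/95 = 0.1158

Step 3 — cumulative fraction after k components = (λ_1 + ... + λ_k) / Σ λ:
  k = 1: 52/95 = 0.5474
  k = 2: (52 + 32)/95 = 84/95 = 0.8842
  k = 3: (52 + 32 + 11)/95 = 95/95 = 1

Summary (fraction, with percent):

explained: PC1 0.5474 (54.74%), PC2 0.3368 (33.68%), PC3 0.1158 (11.58%);  cumulative: 0.5474, 0.8842, 1


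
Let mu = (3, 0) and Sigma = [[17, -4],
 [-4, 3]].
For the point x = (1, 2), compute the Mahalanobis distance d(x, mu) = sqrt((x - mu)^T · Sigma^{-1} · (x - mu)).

Step 1 — centre the observation: (x - mu) = (-2, 2).

Step 2 — invert Sigma. det(Sigma) = 17·3 - (-4)² = 35.
  Sigma^{-1} = (1/det) · [[d, -b], [-b, a]] = [[0.0857, 0.1143],
 [0.1143, 0.4857]].

Step 3 — form the quadratic (x - mu)^T · Sigma^{-1} · (x - mu):
  Sigma^{-1} · (x - mu) = (0.0571, 0.7429).
  (x - mu)^T · [Sigma^{-1} · (x - mu)] = (-2)·(0.0571) + (2)·(0.7429) = 1.3714.

Step 4 — take square root: d = √(1.3714) ≈ 1.1711.

d(x, mu) = √(1.3714) ≈ 1.1711


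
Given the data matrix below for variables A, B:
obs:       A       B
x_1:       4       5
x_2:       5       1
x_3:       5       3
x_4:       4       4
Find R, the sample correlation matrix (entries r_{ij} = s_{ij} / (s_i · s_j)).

Step 1 — column means:
  mean(A) = (4 + 5 + 5 + 4) / 4 = 18/4 = 4.5
  mean(B) = (5 + 1 + 3 + 4) / 4 = 13/4 = 3.25

Step 2 — sample variances and covariances s[i,j] = (1/(n-1)) · Σ_k (x_{k,i} - mean_i) · (x_{k,j} - mean_j), with n-1 = 3:
  s[A,A] = ((-0.5)·(-0.5) + (0.5)·(0.5) + (0.5)·(0.5) + (-0.5)·(-0.5)) / 3 = 1/3 = 0.3333
  s[A,B] = ((-0.5)·(1.75) + (0.5)·(-2.25) + (0.5)·(-0.25) + (-0.5)·(0.75)) / 3 = -2.5/3 = -0.8333
  s[B,B] = ((1.75)·(1.75) + (-2.25)·(-2.25) + (-0.25)·(-0.25) + (0.75)·(0.75)) / 3 = 8.75/3 = 2.9167
  Sample standard deviations s_i = √(s[i,i]):
  s(A) = √(0.3333) = 0.5774
  s(B) = √(2.9167) = 1.7078

Step 3 — r_{ij} = s_{ij} / (s_i · s_j):
  r[A,A] = 1 (diagonal).
  r[A,B] = -0.8333 / (0.5774 · 1.7078) = -0.8333 / 0.986 = -0.8452
  r[B,B] = 1 (diagonal).

R is symmetric with unit diagonal. Assembling:

R = [[1, -0.8452],
 [-0.8452, 1]]
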